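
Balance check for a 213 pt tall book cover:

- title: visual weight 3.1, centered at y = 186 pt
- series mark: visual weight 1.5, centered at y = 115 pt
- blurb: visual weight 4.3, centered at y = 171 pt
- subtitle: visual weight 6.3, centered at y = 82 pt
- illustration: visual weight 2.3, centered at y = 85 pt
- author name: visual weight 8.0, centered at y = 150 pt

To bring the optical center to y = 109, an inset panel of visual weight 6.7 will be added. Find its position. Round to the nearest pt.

y ≈ 17

With the inset panel, Σw becomes 3.1 + 1.5 + 4.3 + 6.3 + 2.3 + 8.0 + 6.7 = 32.2.
Along y: (3396.5 + 6.7·y) / 32.2 = 109 (existing moment 3.1·186 + 1.5·115 + 4.3·171 + 6.3·82 + 2.3·85 + 8.0·150 = 3396.5) ⇒ y = (3509.8 − 3396.5) / 6.7 ≈ 16.91.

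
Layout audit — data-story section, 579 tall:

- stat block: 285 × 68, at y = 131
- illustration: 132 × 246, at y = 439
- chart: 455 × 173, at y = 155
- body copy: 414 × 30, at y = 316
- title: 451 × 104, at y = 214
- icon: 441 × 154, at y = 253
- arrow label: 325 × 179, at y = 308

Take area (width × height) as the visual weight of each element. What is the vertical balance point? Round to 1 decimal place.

Areas → weights: stat block 285·68 = 19380, illustration 132·246 = 32472, chart 455·173 = 78715, body copy 414·30 = 12420, title 451·104 = 46904, icon 441·154 = 67914, arrow label 325·179 = 58175; Σw = 315980.
y: moment 78057131 / weight 315980 ≈ 247.03

y ≈ 247.0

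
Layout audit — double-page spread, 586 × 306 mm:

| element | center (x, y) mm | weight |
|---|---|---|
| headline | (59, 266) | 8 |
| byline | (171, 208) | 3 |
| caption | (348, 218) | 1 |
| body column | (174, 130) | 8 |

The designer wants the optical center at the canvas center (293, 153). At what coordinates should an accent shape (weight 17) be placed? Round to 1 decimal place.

(477.4, 97.1)

With the accent shape, Σw becomes 8 + 3 + 1 + 8 + 17 = 37.
x: need Σw·x = 37·293 = 10841. Existing = 8·59 + 3·171 + 1·348 + 8·174 = 2725. Remainder 8116 / 17 ≈ 477.41.
y: need Σw·y = 37·153 = 5661. Existing = 8·266 + 3·208 + 1·218 + 8·130 = 4010. Remainder 1651 / 17 ≈ 97.12.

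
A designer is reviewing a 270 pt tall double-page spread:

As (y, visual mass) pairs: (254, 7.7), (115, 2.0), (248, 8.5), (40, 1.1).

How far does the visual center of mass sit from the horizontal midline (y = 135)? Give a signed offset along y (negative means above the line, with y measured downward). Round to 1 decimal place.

≈ 89.8 pt

Total weight = 7.7 + 2.0 + 8.5 + 1.1 = 19.3.
y-moment: 7.7·254 + 2.0·115 + 8.5·248 + 1.1·40 = 4337.8; centroid 4337.8/19.3 ≈ 224.76.
Against y = 135, that's 224.76 − 135 = 89.76.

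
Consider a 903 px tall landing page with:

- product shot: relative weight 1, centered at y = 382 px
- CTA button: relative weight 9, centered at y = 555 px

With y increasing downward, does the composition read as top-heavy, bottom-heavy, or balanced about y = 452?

Weights sum to 1 + 9 = 10.
Σw·y = 1·382 + 9·555 = 5377, so ȳ = 5377/10 ≈ 537.70.
537.7 vs midline 452 → bottom-heavy.

bottom-heavy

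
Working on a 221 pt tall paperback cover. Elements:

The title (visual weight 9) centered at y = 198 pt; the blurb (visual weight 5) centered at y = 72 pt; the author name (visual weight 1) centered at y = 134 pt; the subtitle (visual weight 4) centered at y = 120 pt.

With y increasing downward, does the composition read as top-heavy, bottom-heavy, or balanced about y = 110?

bottom-heavy

Σw = 9 + 5 + 1 + 4 = 19.
y-moment: 9·198 + 5·72 + 1·134 + 4·120 = 2756; centroid 2756/19 ≈ 145.05.
145.1 vs midline 110 → bottom-heavy.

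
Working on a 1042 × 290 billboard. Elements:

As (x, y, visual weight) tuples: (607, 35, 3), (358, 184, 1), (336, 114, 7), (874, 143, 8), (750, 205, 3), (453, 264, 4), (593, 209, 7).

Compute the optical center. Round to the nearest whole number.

Weights sum to 3 + 1 + 7 + 8 + 3 + 4 + 7 = 33.
x-moment: 3·607 + 1·358 + 7·336 + 8·874 + 3·750 + 4·453 + 7·593 = 19736; centroid 19736/33 ≈ 598.06.
y-moment: 3·35 + 1·184 + 7·114 + 8·143 + 3·205 + 4·264 + 7·209 = 5365; centroid 5365/33 ≈ 162.58.

(598, 163)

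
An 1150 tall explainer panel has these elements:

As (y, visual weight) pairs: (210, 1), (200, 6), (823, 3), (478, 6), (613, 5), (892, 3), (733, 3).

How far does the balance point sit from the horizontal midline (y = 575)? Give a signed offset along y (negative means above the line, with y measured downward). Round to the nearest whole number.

≈ -31

Total weight = 1 + 6 + 3 + 6 + 5 + 3 + 3 = 27.
y: moment 14687 / weight 27 ≈ 543.96
Offset from y = 575: 543.96 − 575 ≈ -31.04.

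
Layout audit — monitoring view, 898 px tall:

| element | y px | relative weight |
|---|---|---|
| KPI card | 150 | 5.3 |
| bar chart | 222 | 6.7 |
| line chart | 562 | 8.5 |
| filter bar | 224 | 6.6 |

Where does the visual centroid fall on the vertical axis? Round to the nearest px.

y ≈ 315

Σw = 5.3 + 6.7 + 8.5 + 6.6 = 27.1.
y-moment: 5.3·150 + 6.7·222 + 8.5·562 + 6.6·224 = 8537.8; centroid 8537.8/27.1 ≈ 315.05.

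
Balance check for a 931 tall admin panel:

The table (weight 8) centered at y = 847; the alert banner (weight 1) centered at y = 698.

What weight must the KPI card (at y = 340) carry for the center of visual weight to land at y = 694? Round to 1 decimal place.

Known weights sum to 8 + 1 = 9; their moment is 8·847 + 1·698 = 7474.
Balance at y = 694 requires (7474 + w·340) / (9 + w) = 694.
Solving: w = (694·9 − 7474) / (340 − 694) = -1228 / -354 ≈ 3.47.

w ≈ 3.5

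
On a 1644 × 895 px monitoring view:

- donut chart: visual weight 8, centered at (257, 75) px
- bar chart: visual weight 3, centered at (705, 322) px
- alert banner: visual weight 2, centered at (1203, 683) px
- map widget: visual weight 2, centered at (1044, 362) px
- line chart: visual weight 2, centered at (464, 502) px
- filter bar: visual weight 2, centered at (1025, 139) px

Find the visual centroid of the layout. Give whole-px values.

Σw = 8 + 3 + 2 + 2 + 2 + 2 = 19.
Σw·x = 11643; x̄ = 11643/19 ≈ 612.79.
Σw·y = 4938; ȳ = 4938/19 ≈ 259.89.

(613, 260)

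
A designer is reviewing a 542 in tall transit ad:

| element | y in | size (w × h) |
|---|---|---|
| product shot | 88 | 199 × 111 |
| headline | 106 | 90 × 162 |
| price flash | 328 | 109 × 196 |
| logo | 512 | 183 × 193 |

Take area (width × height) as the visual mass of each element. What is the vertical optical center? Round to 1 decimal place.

Areas → weights: product shot 199·111 = 22089, headline 90·162 = 14580, price flash 109·196 = 21364, logo 183·193 = 35319; Σw = 93352.
y: (22089·88 + 14580·106 + 21364·328 + 35319·512) / 93352 = 28580032 / 93352 ≈ 306.15

y ≈ 306.2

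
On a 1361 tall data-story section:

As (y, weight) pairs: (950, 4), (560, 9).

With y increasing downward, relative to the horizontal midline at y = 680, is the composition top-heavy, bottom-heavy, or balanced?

balanced

Σw = 4 + 9 = 13.
y: (4·950 + 9·560) / 13 = 8840 / 13 ≈ 680.00
The centroid 680.00 matches the midline at 680, so the layout is balanced.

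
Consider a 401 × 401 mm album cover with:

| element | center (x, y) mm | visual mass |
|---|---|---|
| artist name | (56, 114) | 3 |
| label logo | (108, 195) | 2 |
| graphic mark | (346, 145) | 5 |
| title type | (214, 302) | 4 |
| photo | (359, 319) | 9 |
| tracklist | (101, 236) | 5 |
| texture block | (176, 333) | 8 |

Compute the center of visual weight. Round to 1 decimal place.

Σw = 3 + 2 + 5 + 4 + 9 + 5 + 8 = 36.
x: moment 8114 / weight 36 ≈ 225.39
y: moment 9380 / weight 36 ≈ 260.56

(225.4, 260.6)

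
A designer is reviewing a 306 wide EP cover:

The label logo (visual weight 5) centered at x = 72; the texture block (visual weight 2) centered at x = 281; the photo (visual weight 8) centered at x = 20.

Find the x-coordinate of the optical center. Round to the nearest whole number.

x ≈ 72

Σw = 5 + 2 + 8 = 15.
x-moment: 5·72 + 2·281 + 8·20 = 1082; centroid 1082/15 ≈ 72.13.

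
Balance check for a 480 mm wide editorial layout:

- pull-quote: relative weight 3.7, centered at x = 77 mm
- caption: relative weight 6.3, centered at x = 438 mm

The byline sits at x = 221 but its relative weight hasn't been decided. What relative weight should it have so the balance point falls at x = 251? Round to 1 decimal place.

Fixed elements: Σw = 3.7 + 6.3 = 10.0, Σw·x = 3.7·77 + 6.3·438 = 3044.3.
Balance at x = 251 requires (3044.3 + w·221) / (10.0 + w) = 251.
Rearranging, w·(221 − 251) = 251·10.0 − 3044.3 = -534.3, so w ≈ -534.3/-30 = 17.81.

w ≈ 17.8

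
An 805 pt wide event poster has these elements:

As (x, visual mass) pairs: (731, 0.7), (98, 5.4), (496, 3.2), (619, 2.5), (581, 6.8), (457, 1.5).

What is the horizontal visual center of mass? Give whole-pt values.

x ≈ 438

Total weight = 0.7 + 5.4 + 3.2 + 2.5 + 6.8 + 1.5 = 20.1.
x: moment 8811.9 / weight 20.1 ≈ 438.40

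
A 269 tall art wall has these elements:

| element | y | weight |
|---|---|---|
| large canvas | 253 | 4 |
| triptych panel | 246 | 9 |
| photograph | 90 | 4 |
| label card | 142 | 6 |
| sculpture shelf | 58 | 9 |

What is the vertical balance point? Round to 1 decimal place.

Σw = 4 + 9 + 4 + 6 + 9 = 32.
y: (4·253 + 9·246 + 4·90 + 6·142 + 9·58) / 32 = 4960 / 32 ≈ 155.00

y ≈ 155.0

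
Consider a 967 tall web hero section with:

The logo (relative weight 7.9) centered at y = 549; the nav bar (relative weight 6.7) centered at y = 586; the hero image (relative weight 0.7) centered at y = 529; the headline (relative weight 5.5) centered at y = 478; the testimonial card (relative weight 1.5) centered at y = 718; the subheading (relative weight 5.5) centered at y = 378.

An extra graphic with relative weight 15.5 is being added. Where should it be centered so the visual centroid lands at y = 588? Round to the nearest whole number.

After adding the extra graphic, total weight = 7.9 + 6.7 + 0.7 + 5.5 + 1.5 + 5.5 + 15.5 = 43.3.
y: target moment 43.3×588 = 25460.4; current 7.9·549 + 6.7·586 + 0.7·529 + 5.5·478 + 1.5·718 + 5.5·378 = 14418.6; the extra graphic supplies 11041.8, so y = 11041.8/15.5 ≈ 712.37.

y ≈ 712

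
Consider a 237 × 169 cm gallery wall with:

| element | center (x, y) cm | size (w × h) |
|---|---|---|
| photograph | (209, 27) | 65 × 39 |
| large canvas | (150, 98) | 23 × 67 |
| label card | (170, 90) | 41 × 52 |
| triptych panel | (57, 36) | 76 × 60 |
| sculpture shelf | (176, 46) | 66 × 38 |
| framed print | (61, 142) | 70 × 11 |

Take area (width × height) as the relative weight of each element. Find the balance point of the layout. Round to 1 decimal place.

Areas → weights: photograph 65·39 = 2535, large canvas 23·67 = 1541, label card 41·52 = 2132, triptych panel 76·60 = 4560, sculpture shelf 66·38 = 2508, framed print 70·11 = 770; Σw = 14046.
x: moment 1871703 / weight 14046 ≈ 133.26
Σw·y = 800211; ȳ = 800211/14046 ≈ 56.97.

(133.3, 57.0)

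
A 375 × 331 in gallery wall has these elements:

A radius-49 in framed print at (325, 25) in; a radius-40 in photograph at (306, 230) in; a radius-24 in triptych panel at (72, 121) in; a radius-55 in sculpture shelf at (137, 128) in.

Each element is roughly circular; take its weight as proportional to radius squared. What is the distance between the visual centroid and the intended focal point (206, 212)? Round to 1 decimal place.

≈ 97.9 in

r² weights: framed print 49² = 2401, photograph 40² = 1600, triptych panel 24² = 576, sculpture shelf 55² = 3025. Total = 7602.
x: (2401·325 + 1600·306 + 576·72 + 3025·137) / 7602 = 1725822 / 7602 ≈ 227.02
y: (2401·25 + 1600·230 + 576·121 + 3025·128) / 7602 = 884921 / 7602 ≈ 116.41
From (206, 212): dx = 21.02, dy = -95.59, so the distance is √(dx²+dy²) ≈ 97.88.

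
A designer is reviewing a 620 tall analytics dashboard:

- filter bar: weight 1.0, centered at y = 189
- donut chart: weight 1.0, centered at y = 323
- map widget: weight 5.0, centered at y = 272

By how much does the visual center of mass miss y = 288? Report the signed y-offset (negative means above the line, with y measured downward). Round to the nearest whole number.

≈ -21

Total weight = 1.0 + 1.0 + 5.0 = 7.0.
y-moment: 1.0·189 + 1.0·323 + 5.0·272 = 1872.0; centroid 1872.0/7.0 ≈ 267.43.
Against y = 288, that's 267.43 − 288 = -20.57.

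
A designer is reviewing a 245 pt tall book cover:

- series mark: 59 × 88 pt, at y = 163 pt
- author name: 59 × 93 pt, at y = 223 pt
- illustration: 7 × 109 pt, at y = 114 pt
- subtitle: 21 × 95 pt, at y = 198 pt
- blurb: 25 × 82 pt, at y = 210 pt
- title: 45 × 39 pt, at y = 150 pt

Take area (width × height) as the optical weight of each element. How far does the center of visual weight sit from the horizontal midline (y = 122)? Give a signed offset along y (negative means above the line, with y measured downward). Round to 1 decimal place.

≈ 66.2 pt

Taking area as weight: series mark 59·88 = 5192, author name 59·93 = 5487, illustration 7·109 = 763, subtitle 21·95 = 1995, blurb 25·82 = 2050, title 45·39 = 1755. Sum 17242.
Σw·y = 3245639; ȳ = 3245639/17242 ≈ 188.24.
Against y = 122, that's 188.24 − 122 = 66.24.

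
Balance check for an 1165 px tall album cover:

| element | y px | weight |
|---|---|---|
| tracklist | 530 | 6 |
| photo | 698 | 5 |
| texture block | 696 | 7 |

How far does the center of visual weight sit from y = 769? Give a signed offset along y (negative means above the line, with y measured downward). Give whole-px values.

≈ -128 px

Weights sum to 6 + 5 + 7 = 18.
y-moment: 6·530 + 5·698 + 7·696 = 11542; centroid 11542/18 ≈ 641.22.
Offset from y = 769: 641.22 − 769 ≈ -127.78.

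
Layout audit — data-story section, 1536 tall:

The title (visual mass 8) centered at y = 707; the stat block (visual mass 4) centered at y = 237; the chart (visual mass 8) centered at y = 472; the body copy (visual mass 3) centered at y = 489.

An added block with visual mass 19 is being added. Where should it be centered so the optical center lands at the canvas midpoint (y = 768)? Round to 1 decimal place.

With the added block, Σw becomes 8 + 4 + 8 + 3 + 19 = 42.
y: target moment 42×768 = 32256; current 8·707 + 4·237 + 8·472 + 3·489 = 11847; the added block supplies 20409, so y = 20409/19 ≈ 1074.16.

y ≈ 1074.2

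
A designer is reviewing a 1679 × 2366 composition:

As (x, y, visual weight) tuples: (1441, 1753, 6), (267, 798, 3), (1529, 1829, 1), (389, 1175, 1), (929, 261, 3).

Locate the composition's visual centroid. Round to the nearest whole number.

(1011, 1193)

Σw = 6 + 3 + 1 + 1 + 3 = 14.
x: (6·1441 + 3·267 + 1·1529 + 1·389 + 3·929) / 14 = 14152 / 14 ≈ 1010.86
y: (6·1753 + 3·798 + 1·1829 + 1·1175 + 3·261) / 14 = 16699 / 14 ≈ 1192.79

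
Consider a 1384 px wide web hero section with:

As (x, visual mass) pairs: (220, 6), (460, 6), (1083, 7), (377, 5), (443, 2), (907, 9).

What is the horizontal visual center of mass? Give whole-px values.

Total weight = 6 + 6 + 7 + 5 + 2 + 9 = 35.
x: moment 22595 / weight 35 ≈ 645.57

x ≈ 646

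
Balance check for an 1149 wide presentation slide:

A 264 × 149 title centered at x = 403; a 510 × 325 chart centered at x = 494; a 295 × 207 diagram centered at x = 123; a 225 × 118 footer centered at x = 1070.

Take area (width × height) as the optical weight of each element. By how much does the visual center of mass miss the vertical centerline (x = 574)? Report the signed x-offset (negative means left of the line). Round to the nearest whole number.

≈ -117

Areas → weights: title 264·149 = 39336, chart 510·325 = 165750, diagram 295·207 = 61065, footer 225·118 = 26550; Σw = 292701.
x-moment: 39336·403 + 165750·494 + 61065·123 + 26550·1070 = 133652403; centroid 133652403/292701 ≈ 456.62.
Against x = 574, that's 456.62 − 574 = -117.38.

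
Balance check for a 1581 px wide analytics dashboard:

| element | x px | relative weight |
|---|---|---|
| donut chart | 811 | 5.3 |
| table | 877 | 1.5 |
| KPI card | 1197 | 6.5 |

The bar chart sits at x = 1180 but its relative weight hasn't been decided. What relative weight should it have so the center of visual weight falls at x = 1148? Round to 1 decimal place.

w ≈ 58.6

Existing Σw = 13.3 (5.3 + 1.5 + 6.5); existing moment 5.3·811 + 1.5·877 + 6.5·1197 = 13394.3.
For the centroid to hit 1148: (13394.3 + w·1180) / (13.3 + w) = 1148.
So w = (1148·13.3 − 13394.3)/(1180 − 1148) = 1874.1/32 ≈ 58.57.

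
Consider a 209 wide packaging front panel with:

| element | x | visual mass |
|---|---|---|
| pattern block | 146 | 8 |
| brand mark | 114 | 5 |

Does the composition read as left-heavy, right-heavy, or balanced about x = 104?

right-heavy

Weights sum to 8 + 5 = 13.
Σw·x = 8·146 + 5·114 = 1738, so x̄ = 1738/13 ≈ 133.69.
133.7 lies right of the midline 104, so the layout is right-heavy.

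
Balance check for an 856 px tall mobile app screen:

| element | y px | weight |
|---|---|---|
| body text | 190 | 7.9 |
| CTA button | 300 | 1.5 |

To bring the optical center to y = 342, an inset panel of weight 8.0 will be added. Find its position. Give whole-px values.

y ≈ 500

New total weight: (7.9 + 1.5) + 8.0 = 17.4.
y: need Σw·y = 17.4·342 = 5950.8. Existing = 7.9·190 + 1.5·300 = 1951.0. Remainder 3999.8 / 8.0 ≈ 499.97.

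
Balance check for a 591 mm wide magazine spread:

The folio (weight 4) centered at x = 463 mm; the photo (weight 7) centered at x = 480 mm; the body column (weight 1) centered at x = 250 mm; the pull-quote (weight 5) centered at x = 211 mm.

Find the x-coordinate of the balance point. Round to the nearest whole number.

Weights sum to 4 + 7 + 1 + 5 = 17.
Σw·x = 4·463 + 7·480 + 1·250 + 5·211 = 6517, so x̄ = 6517/17 ≈ 383.35.

x ≈ 383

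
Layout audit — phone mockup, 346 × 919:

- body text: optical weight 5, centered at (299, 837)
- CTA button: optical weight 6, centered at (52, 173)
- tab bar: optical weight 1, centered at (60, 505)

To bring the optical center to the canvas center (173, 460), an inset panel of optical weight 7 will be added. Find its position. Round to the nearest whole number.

After adding the inset panel, total weight = 5 + 6 + 1 + 7 = 19.
x: need Σw·x = 19·173 = 3287. Existing = 5·299 + 6·52 + 1·60 = 1867. Remainder 1420 / 7 ≈ 202.86.
y: need Σw·y = 19·460 = 8740. Existing = 5·837 + 6·173 + 1·505 = 5728. Remainder 3012 / 7 ≈ 430.29.

(203, 430)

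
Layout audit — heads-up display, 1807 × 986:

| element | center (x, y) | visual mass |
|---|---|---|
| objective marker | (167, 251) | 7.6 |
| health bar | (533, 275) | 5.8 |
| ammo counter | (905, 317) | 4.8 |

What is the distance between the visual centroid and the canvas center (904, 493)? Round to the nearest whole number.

Σw = 7.6 + 5.8 + 4.8 = 18.2.
Σw·x = 7.6·167 + 5.8·533 + 4.8·905 = 8704.6, so x̄ = 8704.6/18.2 ≈ 478.27.
Σw·y = 7.6·251 + 5.8·275 + 4.8·317 = 5024.2, so ȳ = 5024.2/18.2 ≈ 276.05.
From (904, 493): dx = -425.73, dy = -216.95, so the distance is √(dx²+dy²) ≈ 477.81.

≈ 478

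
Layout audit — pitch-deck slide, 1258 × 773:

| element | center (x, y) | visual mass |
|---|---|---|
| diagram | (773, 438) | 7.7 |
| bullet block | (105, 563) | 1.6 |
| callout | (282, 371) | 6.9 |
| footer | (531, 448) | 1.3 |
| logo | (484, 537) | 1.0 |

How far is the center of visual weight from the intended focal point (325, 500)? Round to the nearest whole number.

Σw = 7.7 + 1.6 + 6.9 + 1.3 + 1.0 = 18.5.
x: (7.7·773 + 1.6·105 + 6.9·282 + 1.3·531 + 1.0·484) / 18.5 = 9240.2 / 18.5 ≈ 499.47
y: (7.7·438 + 1.6·563 + 6.9·371 + 1.3·448 + 1.0·537) / 18.5 = 7952.7 / 18.5 ≈ 429.88
Relative to (325, 500): Δ = (174.47, -70.12); |Δ| = √(174.47² + -70.12²) ≈ 188.04.

≈ 188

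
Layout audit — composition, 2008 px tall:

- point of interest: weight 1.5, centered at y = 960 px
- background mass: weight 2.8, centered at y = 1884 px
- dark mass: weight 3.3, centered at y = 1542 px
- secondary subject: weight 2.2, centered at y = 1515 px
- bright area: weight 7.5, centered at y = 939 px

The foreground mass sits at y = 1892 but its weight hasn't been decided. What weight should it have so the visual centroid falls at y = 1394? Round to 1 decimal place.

w ≈ 3.9

Existing Σw = 17.3 (1.5 + 2.8 + 3.3 + 2.2 + 7.5); existing moment 1.5·960 + 2.8·1884 + 3.3·1542 + 2.2·1515 + 7.5·939 = 22179.3.
For the centroid to hit 1394: (22179.3 + w·1892) / (17.3 + w) = 1394.
Rearranging, w·(1892 − 1394) = 1394·17.3 − 22179.3 = 1936.9, so w ≈ 1936.9/498 = 3.89.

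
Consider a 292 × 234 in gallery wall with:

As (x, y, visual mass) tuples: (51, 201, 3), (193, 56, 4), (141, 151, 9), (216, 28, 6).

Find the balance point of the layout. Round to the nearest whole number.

(159, 107)

Total weight = 3 + 4 + 9 + 6 = 22.
Σw·x = 3·51 + 4·193 + 9·141 + 6·216 = 3490, so x̄ = 3490/22 ≈ 158.64.
Σw·y = 3·201 + 4·56 + 9·151 + 6·28 = 2354, so ȳ = 2354/22 ≈ 107.00.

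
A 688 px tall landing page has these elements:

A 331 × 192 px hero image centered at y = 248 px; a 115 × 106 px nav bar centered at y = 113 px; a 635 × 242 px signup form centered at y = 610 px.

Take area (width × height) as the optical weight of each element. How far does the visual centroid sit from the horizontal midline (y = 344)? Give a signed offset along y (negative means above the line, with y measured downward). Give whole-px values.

Taking area as weight: hero image 331·192 = 63552, nav bar 115·106 = 12190, signup form 635·242 = 153670. Sum 229412.
Σw·y = 63552·248 + 12190·113 + 153670·610 = 110877066, so ȳ = 110877066/229412 ≈ 483.31.
Against y = 344, that's 483.31 − 344 = 139.31.

≈ 139 px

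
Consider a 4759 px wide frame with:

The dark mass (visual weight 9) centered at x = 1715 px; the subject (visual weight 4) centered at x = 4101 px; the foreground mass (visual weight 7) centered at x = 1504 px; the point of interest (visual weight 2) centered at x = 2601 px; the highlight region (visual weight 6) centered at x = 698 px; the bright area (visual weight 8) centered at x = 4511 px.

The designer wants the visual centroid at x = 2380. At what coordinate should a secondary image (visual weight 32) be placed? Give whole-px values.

New total weight: (9 + 4 + 7 + 2 + 6 + 8) + 32 = 68.
x: need Σw·x = 68·2380 = 161840. Existing = 9·1715 + 4·4101 + 7·1504 + 2·2601 + 6·698 + 8·4511 = 87845. Remainder 73995 / 32 ≈ 2312.34.

x ≈ 2312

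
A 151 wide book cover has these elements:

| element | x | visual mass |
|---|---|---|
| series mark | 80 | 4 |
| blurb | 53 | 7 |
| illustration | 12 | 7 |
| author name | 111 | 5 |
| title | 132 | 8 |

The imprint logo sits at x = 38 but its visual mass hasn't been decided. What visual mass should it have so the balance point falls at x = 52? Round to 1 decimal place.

w ≈ 55.3

Existing Σw = 31 (4 + 7 + 7 + 5 + 8); existing moment 4·80 + 7·53 + 7·12 + 5·111 + 8·132 = 2386.
Set Σw·x/Σw = 52: (2386 + 38w) = 52·(31 + w).
Rearranging, w·(38 − 52) = 52·31 − 2386 = -774, so w ≈ -774/-14 = 55.29.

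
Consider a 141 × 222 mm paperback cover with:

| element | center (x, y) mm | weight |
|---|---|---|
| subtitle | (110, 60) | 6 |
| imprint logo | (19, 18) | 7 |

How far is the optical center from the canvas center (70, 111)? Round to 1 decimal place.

≈ 74.2 mm

Σw = 6 + 7 = 13.
x: (6·110 + 7·19) / 13 = 793 / 13 ≈ 61.00
y: (6·60 + 7·18) / 13 = 486 / 13 ≈ 37.38
Offset from (70, 111): Δx ≈ -9.00, Δy ≈ -73.62; distance = √(Δx² + Δy²) ≈ 74.16.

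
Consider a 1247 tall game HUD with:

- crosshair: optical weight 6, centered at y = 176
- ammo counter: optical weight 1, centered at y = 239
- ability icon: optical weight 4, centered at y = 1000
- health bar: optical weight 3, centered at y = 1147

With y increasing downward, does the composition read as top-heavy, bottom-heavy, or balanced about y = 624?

Total weight = 6 + 1 + 4 + 3 = 14.
Σw·y = 6·176 + 1·239 + 4·1000 + 3·1147 = 8736, so ȳ = 8736/14 ≈ 624.00.
That equals the midline 624 — balanced.

balanced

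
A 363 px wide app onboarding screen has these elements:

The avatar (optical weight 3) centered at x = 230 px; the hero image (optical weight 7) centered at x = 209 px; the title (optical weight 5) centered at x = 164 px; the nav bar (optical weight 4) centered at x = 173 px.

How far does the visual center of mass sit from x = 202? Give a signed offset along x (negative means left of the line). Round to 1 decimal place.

Total weight = 3 + 7 + 5 + 4 = 19.
x: (3·230 + 7·209 + 5·164 + 4·173) / 19 = 3665 / 19 ≈ 192.89
Against x = 202, that's 192.89 − 202 = -9.11.

≈ -9.1 px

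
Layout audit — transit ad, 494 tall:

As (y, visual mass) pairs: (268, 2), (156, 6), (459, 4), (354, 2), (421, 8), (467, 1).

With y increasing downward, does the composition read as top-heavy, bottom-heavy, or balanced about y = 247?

bottom-heavy

Σw = 2 + 6 + 4 + 2 + 8 + 1 = 23.
y: moment 7851 / weight 23 ≈ 341.35
Since 341.3 is below (larger y than) 247, the composition reads bottom-heavy.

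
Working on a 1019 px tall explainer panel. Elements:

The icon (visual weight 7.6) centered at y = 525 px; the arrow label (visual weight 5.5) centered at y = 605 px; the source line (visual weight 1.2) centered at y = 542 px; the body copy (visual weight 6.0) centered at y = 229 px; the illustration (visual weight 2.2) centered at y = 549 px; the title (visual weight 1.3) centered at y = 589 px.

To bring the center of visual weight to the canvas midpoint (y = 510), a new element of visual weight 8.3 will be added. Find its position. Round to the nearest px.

After adding the new element, total weight = 7.6 + 5.5 + 1.2 + 6.0 + 2.2 + 1.3 + 8.3 = 32.1.
y: target moment 32.1×510 = 16371.0; current 7.6·525 + 5.5·605 + 1.2·542 + 6.0·229 + 2.2·549 + 1.3·589 = 11315.4; the new element supplies 5055.6, so y = 5055.6/8.3 ≈ 609.11.

y ≈ 609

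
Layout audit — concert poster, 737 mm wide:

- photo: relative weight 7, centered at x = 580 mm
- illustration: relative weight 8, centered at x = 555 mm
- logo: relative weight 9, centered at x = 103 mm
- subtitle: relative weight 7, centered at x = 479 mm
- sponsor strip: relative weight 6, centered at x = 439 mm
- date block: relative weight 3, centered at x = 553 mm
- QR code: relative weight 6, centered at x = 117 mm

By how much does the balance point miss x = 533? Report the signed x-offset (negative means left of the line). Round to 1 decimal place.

Weights sum to 7 + 8 + 9 + 7 + 6 + 3 + 6 = 46.
Σw·x = 7·580 + 8·555 + 9·103 + 7·479 + 6·439 + 3·553 + 6·117 = 17775, so x̄ = 17775/46 ≈ 386.41.
Difference: 386.41 − 533 ≈ -146.59.

≈ -146.6 mm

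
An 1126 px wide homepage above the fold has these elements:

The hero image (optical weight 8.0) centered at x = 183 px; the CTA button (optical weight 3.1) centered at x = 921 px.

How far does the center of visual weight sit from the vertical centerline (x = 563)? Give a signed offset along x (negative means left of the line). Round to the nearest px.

Weights sum to 8.0 + 3.1 = 11.1.
Σw·x = 8.0·183 + 3.1·921 = 4319.1, so x̄ = 4319.1/11.1 ≈ 389.11.
Difference: 389.11 − 563 ≈ -173.89.

≈ -174 px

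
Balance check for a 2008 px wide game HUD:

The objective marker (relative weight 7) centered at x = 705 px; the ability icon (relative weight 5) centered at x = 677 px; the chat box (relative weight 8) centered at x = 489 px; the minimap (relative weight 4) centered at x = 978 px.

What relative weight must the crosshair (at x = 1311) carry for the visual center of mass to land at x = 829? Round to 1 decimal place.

w ≈ 7.8

Known weights sum to 7 + 5 + 8 + 4 = 24; their moment is 7·705 + 5·677 + 8·489 + 4·978 = 16144.
Set Σw·x/Σw = 829: (16144 + 1311w) = 829·(24 + w).
Solving: w = (829·24 − 16144) / (1311 − 829) = 3752 / 482 ≈ 7.78.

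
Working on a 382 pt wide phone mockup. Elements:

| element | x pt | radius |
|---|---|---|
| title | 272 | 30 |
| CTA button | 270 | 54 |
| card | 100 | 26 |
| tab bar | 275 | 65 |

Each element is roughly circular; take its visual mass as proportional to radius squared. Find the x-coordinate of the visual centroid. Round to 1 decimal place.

Weights ∝ r²: title 30² = 900, CTA button 54² = 2916, card 26² = 676, tab bar 65² = 4225; Σw = 8717.
x: (900·272 + 2916·270 + 676·100 + 4225·275) / 8717 = 2261595 / 8717 ≈ 259.45

x ≈ 259.4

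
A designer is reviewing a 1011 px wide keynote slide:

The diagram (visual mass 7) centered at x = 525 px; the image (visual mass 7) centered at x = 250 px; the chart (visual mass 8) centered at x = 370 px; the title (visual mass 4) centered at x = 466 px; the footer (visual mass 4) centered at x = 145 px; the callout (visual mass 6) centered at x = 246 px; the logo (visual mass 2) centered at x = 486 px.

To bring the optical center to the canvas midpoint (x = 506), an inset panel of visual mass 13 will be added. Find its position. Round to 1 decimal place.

After adding the inset panel, total weight = 7 + 7 + 8 + 4 + 4 + 6 + 2 + 13 = 51.
x: need Σw·x = 51·506 = 25806. Existing = 7·525 + 7·250 + 8·370 + 4·466 + 4·145 + 6·246 + 2·486 = 13277. Remainder 12529 / 13 ≈ 963.77.

x ≈ 963.8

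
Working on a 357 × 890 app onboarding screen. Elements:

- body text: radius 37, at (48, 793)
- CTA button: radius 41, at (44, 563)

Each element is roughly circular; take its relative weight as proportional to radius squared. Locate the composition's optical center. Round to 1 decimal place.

r² weights: body text 37² = 1369, CTA button 41² = 1681. Total = 3050.
x-moment: 1369·48 + 1681·44 = 139676; centroid 139676/3050 ≈ 45.80.
y-moment: 1369·793 + 1681·563 = 2032020; centroid 2032020/3050 ≈ 666.24.

(45.8, 666.2)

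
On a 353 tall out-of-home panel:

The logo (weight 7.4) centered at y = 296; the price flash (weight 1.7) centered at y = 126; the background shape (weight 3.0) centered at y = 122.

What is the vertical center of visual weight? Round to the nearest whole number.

y ≈ 229

Total weight = 7.4 + 1.7 + 3.0 = 12.1.
y: (7.4·296 + 1.7·126 + 3.0·122) / 12.1 = 2770.6 / 12.1 ≈ 228.98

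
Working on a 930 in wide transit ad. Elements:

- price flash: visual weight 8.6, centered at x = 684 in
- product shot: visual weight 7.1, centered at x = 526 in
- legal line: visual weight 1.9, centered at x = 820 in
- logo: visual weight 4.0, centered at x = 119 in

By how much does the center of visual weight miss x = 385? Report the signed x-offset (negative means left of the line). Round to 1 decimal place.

≈ 154.4 in

Σw = 8.6 + 7.1 + 1.9 + 4.0 = 21.6.
x-moment: 8.6·684 + 7.1·526 + 1.9·820 + 4.0·119 = 11651.0; centroid 11651.0/21.6 ≈ 539.40.
Difference: 539.40 − 385 ≈ 154.40.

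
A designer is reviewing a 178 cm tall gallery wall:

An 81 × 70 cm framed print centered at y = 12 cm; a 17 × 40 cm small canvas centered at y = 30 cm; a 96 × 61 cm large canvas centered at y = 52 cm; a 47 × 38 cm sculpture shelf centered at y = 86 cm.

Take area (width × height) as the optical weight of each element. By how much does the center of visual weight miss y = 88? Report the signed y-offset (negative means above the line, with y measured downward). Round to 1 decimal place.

Taking area as weight: framed print 81·70 = 5670, small canvas 17·40 = 680, large canvas 96·61 = 5856, sculpture shelf 47·38 = 1786. Sum 13992.
Σw·y = 5670·12 + 680·30 + 5856·52 + 1786·86 = 546548, so ȳ = 546548/13992 ≈ 39.06.
Offset from y = 88: 39.06 − 88 ≈ -48.94.

≈ -48.9 cm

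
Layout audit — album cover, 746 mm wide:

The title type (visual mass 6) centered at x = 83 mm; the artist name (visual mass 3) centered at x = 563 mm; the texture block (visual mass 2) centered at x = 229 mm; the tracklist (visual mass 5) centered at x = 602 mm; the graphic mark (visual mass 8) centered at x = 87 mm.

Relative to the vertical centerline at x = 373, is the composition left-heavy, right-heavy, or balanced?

Total weight = 6 + 3 + 2 + 5 + 8 = 24.
x-moment: 6·83 + 3·563 + 2·229 + 5·602 + 8·87 = 6351; centroid 6351/24 ≈ 264.62.
264.6 lies left of the midline 373, so the layout is left-heavy.

left-heavy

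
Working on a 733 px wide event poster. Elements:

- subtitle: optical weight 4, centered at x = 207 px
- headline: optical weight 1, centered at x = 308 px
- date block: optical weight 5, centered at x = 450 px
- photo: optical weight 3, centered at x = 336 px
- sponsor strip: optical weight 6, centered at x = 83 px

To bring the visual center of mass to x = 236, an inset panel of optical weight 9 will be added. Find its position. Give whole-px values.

x ≈ 191

With the inset panel, Σw becomes 4 + 1 + 5 + 3 + 6 + 9 = 28.
x: target moment 28×236 = 6608; current 4·207 + 1·308 + 5·450 + 3·336 + 6·83 = 4892; the inset panel supplies 1716, so x = 1716/9 ≈ 190.67.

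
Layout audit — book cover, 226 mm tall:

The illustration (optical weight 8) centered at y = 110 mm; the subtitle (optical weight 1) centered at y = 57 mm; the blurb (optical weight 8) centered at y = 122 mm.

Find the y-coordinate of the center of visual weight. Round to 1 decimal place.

Total weight = 8 + 1 + 8 = 17.
y: (8·110 + 1·57 + 8·122) / 17 = 1913 / 17 ≈ 112.53

y ≈ 112.5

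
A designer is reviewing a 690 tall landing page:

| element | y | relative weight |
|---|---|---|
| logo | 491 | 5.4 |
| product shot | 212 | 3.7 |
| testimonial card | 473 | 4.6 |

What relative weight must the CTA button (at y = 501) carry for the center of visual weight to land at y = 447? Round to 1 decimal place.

Fixed elements: Σw = 5.4 + 3.7 + 4.6 = 13.7, Σw·y = 5.4·491 + 3.7·212 + 4.6·473 = 5611.6.
Set Σw·y/Σw = 447: (5611.6 + 501w) = 447·(13.7 + w).
Solving: w = (447·13.7 − 5611.6) / (501 − 447) = 512.3 / 54 ≈ 9.49.

w ≈ 9.5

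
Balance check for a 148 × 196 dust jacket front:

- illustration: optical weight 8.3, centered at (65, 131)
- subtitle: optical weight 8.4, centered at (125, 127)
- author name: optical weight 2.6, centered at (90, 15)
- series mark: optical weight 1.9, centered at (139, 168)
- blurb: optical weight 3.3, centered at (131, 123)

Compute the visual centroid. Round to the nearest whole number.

(103, 119)

Total weight = 8.3 + 8.4 + 2.6 + 1.9 + 3.3 = 24.5.
Σw·x = 8.3·65 + 8.4·125 + 2.6·90 + 1.9·139 + 3.3·131 = 2519.9, so x̄ = 2519.9/24.5 ≈ 102.85.
Σw·y = 8.3·131 + 8.4·127 + 2.6·15 + 1.9·168 + 3.3·123 = 2918.2, so ȳ = 2918.2/24.5 ≈ 119.11.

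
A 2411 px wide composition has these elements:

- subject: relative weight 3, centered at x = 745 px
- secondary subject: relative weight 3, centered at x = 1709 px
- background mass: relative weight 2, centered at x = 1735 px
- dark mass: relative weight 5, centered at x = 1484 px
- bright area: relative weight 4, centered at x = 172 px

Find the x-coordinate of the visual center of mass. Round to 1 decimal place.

x ≈ 1114.1

Σw = 3 + 3 + 2 + 5 + 4 = 17.
x: (3·745 + 3·1709 + 2·1735 + 5·1484 + 4·172) / 17 = 18940 / 17 ≈ 1114.12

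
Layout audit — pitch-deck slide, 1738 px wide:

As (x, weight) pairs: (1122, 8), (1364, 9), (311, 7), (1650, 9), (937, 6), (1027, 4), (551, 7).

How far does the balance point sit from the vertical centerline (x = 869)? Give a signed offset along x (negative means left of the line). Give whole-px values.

≈ 168 px

Total weight = 8 + 9 + 7 + 9 + 6 + 4 + 7 = 50.
x-moment: 8·1122 + 9·1364 + 7·311 + 9·1650 + 6·937 + 4·1027 + 7·551 = 51866; centroid 51866/50 ≈ 1037.32.
Difference: 1037.32 − 869 ≈ 168.32.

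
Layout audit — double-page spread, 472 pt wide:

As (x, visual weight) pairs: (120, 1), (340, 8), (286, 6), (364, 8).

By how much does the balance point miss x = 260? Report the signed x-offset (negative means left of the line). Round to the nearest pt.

≈ 65 pt

Weights sum to 1 + 8 + 6 + 8 = 23.
x-moment: 1·120 + 8·340 + 6·286 + 8·364 = 7468; centroid 7468/23 ≈ 324.70.
Offset from x = 260: 324.70 − 260 ≈ 64.70.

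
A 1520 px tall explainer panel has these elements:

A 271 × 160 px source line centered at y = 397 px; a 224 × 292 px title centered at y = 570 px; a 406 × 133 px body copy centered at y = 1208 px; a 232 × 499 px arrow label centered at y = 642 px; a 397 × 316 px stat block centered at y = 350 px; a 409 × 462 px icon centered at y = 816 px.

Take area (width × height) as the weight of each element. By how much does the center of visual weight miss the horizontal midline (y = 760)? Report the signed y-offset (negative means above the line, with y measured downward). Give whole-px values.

≈ -99 px

Areas: source line 271·160 = 43360, title 224·292 = 65408, body copy 406·133 = 53998, arrow label 232·499 = 115768, stat block 397·316 = 125452, icon 409·462 = 188958. Total weight = 592944.
y: (43360·397 + 65408·570 + 53998·1208 + 115768·642 + 125452·350 + 188958·816) / 592944 = 392147048 / 592944 ≈ 661.36
Offset from y = 760: 661.36 − 760 ≈ -98.64.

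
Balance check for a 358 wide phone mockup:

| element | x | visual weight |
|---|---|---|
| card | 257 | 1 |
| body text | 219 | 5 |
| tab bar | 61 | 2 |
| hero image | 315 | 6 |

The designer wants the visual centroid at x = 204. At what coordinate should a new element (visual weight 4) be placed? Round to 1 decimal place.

New total weight: (1 + 5 + 2 + 6) + 4 = 18.
Along x: (3364 + 4·x) / 18 = 204 (existing moment 1·257 + 5·219 + 2·61 + 6·315 = 3364) ⇒ x = (3672 − 3364) / 4 ≈ 77.00.

x ≈ 77.0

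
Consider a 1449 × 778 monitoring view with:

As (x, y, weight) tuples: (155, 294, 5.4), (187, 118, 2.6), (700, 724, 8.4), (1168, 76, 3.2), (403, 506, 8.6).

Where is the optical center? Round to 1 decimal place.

Σw = 5.4 + 2.6 + 8.4 + 3.2 + 8.6 = 28.2.
x-moment: 5.4·155 + 2.6·187 + 8.4·700 + 3.2·1168 + 8.6·403 = 14406.6; centroid 14406.6/28.2 ≈ 510.87.
y-moment: 5.4·294 + 2.6·118 + 8.4·724 + 3.2·76 + 8.6·506 = 12570.8; centroid 12570.8/28.2 ≈ 445.77.

(510.9, 445.8)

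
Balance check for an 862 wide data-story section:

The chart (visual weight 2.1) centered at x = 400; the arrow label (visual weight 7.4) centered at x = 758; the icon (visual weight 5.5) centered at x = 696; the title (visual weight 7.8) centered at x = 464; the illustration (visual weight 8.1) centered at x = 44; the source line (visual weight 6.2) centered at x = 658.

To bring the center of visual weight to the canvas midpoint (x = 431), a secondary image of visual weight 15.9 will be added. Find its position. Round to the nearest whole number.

After adding the secondary image, total weight = 2.1 + 7.4 + 5.5 + 7.8 + 8.1 + 6.2 + 15.9 = 53.0.
x: need Σw·x = 53.0·431 = 22843.0. Existing = 2.1·400 + 7.4·758 + 5.5·696 + 7.8·464 + 8.1·44 + 6.2·658 = 18332.4. Remainder 4510.6 / 15.9 ≈ 283.69.

x ≈ 284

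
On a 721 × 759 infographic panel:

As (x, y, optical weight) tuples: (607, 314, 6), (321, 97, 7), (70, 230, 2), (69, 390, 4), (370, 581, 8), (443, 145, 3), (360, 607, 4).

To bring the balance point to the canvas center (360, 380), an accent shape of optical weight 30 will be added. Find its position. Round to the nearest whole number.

(367, 408)

With the accent shape, Σw becomes 6 + 7 + 2 + 4 + 8 + 3 + 4 + 30 = 64.
x: need Σw·x = 64·360 = 23040. Existing = 6·607 + 7·321 + 2·70 + 4·69 + 8·370 + 3·443 + 4·360 = 12034. Remainder 11006 / 30 ≈ 366.87.
y: need Σw·y = 64·380 = 24320. Existing = 6·314 + 7·97 + 2·230 + 4·390 + 8·581 + 3·145 + 4·607 = 12094. Remainder 12226 / 30 ≈ 407.53.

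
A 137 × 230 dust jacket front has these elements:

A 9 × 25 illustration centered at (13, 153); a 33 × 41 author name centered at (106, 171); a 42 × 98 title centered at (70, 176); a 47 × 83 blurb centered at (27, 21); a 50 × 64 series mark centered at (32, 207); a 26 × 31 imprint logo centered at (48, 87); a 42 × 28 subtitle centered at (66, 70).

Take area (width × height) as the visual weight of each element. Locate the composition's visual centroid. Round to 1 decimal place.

Areas: illustration 9·25 = 225, author name 33·41 = 1353, title 42·98 = 4116, blurb 47·83 = 3901, series mark 50·64 = 3200, imprint logo 26·31 = 806, subtitle 42·28 = 1176. Total weight = 14777.
Σw·x = 225·13 + 1353·106 + 4116·70 + 3901·27 + 3200·32 + 806·48 + 1176·66 = 758494, so x̄ = 758494/14777 ≈ 51.33.
Σw·y = 225·153 + 1353·171 + 4116·176 + 3901·21 + 3200·207 + 806·87 + 1176·70 = 1886967, so ȳ = 1886967/14777 ≈ 127.70.

(51.3, 127.7)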